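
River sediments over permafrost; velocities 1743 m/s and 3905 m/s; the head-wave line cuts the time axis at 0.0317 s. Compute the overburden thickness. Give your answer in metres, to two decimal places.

30.87 m

h = tᵢ·V₁·V₂ / (2·√(V₂²−V₁²)).
√(V₂²−V₁²) = √(3905² − 1743²) = 3494.4 m/s.
h = 0.0317 s × 1743 × 3905 / (2 × 3494.4) = 30.87 m.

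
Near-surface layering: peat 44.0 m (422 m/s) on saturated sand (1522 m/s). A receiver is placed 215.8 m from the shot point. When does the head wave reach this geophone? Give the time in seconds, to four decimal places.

t = x/V₂ + 2h·√(V₂²−V₁²)/(V₁V₂).
√(V₂²−V₁²) = √(1522²−422²) = 1462.3 m/s; delay term = 2·44.0·1462.3/(422·1522) = 0.20035 s.
t = 215.8/1522 + 0.20035 = 0.34214 s.

0.3421 s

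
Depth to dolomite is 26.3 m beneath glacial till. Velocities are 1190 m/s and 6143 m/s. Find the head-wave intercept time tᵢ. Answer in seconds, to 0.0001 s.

0.0434 s

tᵢ = 2h·√(V₂²−V₁²)/(V₁V₂).
√(V₂²−V₁²) = √(6143²−1190²) = 6026.6 m/s.
tᵢ = 2·26.3·6026.6/(1190·6143) = 0.04336 s.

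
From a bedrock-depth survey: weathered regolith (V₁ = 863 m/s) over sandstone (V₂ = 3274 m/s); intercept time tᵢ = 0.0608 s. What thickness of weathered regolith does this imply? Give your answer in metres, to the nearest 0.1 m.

27.2 m

θ_c = arcsin(863/3274) = 15.28°; cos θ_c = 0.9646.
tᵢ = 2h cos θ_c/V₁ ⇒ h = tᵢ·V₁/(2 cos θ_c) = 0.0608·863/(2·0.9646) = 27.20 m.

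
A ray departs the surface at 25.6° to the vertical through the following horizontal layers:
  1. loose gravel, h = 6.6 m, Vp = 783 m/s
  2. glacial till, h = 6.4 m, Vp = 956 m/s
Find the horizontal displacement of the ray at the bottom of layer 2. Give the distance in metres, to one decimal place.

p = sin θ₁/V₁ = sin 25.6°/783 = 5.5183e-04 s/m is conserved through the stack.
Layer 1: θ = 25.60°; offset = 6.6·tan 25.60° = 3.162 m.
Layer 2: sin θ = p·956 = 0.5276 → θ = 31.84°; offset = 6.4·tan 31.84° = 3.974 m.
Total horizontal offset = 7.137 m.

7.1 m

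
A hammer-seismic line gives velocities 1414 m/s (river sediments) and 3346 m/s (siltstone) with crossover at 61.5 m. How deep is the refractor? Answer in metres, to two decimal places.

h = (x_cross/2)·√((V₂−V₁)/(V₂+V₁)).
(V₂−V₁)/(V₂+V₁) = (3346−1414)/(3346+1414) = 0.4059; √ = 0.6371.
h = (61.5/2)·0.6371 = 19.59 m.

19.59 m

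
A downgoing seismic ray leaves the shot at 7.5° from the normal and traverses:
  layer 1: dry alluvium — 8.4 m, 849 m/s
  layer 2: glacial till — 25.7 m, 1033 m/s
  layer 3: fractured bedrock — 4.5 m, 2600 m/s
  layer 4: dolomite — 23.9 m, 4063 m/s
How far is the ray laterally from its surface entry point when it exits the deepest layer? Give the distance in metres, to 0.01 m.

Ray parameter p = sin 7.5° / 849 m/s = 1.5374e-04 s/m.
Layer 1: θ = 7.50°; offset = 8.4·tan 7.50° = 1.1059 m.
Layer 2: sin θ = p·1033 = 0.1588 → θ = 9.14°; offset = 25.7·tan 9.14° = 4.1340 m.
Layer 3: sin θ = p·2600 = 0.3997 → θ = 23.56°; offset = 4.5·tan 23.56° = 1.9624 m.
Layer 4: sin θ = p·4063 = 0.6247 → θ = 38.66°; offset = 23.9·tan 38.66° = 19.1177 m.
Summing the layer offsets gives 26.3200 m.

26.32 m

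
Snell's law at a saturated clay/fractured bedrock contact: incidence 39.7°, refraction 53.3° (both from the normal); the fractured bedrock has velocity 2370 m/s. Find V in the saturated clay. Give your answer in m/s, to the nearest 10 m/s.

sin 39.7° = 0.6388; sin 53.3° = 0.8018.
V₁ = V₂·(sin θ₁/sin θ₂) = 2370·(0.6388/0.8018) = 1888.16 m/s.

1890 m/s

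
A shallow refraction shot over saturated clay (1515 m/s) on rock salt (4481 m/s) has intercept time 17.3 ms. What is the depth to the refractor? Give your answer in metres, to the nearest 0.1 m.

13.9 m

h = tᵢ·V₁·V₂ / (2·√(V₂²−V₁²)).
√(V₂²−V₁²) = √(4481² − 1515²) = 4217.1 m/s.
h = 0.0173 s × 1515 × 4481 / (2 × 4217.1) = 13.92 m.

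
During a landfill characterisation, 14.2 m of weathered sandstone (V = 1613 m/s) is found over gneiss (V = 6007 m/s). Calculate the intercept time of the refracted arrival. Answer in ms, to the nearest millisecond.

θ_c = arcsin(V₁/V₂) = arcsin(1613/6007) = 15.58°; cos θ_c = 0.9633.
tᵢ = 2h·cos θ_c / V₁ = 2·14.2·0.9633 / 1613 = 0.01696 s.

17 ms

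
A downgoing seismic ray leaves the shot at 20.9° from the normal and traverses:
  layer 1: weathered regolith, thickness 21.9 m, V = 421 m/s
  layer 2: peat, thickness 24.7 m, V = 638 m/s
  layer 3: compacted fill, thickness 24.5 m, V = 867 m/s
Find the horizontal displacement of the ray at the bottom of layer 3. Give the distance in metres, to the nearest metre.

51 m

p = sin θ₁/V₁ = sin 20.9°/421 = 8.4736e-04 s/m is conserved through the stack.
Layer 1: θ = 20.90°; offset = 21.9·tan 20.90° = 8.363 m.
Layer 2: sin θ = p·638 = 0.5406 → θ = 32.73°; offset = 24.7·tan 32.73° = 15.873 m.
Layer 3: sin θ = p·867 = 0.7347 → θ = 47.28°; offset = 24.5·tan 47.28° = 26.530 m.
Summing the layer offsets gives 50.766 m.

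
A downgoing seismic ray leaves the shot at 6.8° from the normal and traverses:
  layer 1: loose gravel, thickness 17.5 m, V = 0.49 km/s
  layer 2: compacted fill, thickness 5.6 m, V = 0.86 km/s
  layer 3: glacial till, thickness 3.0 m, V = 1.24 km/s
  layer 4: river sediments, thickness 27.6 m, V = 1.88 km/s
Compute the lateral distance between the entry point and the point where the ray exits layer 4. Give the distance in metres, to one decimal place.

Apply Snell's law at each interface; in layer i the horizontal offset is hᵢ·tan θᵢ.
Layer 1: θ = 6.80°; offset = 17.5·tan 6.80° = 2.087 m.
Layer 2: sin θ = 0.86·sin 6.8°/0.49 = 0.2078, θ = 11.99°; offset = 5.6·tan 11.99° = 1.190 m.
Layer 3: sin θ = 1.24·sin 6.8°/0.49 = 0.2996, θ = 17.44°; offset = 3.0·tan 17.44° = 0.942 m.
Layer 4: sin θ = 1.88·sin 6.8°/0.49 = 0.4543, θ = 27.02°; offset = 27.6·tan 27.02° = 14.074 m.
Total horizontal offset = 18.293 m.

18.3 m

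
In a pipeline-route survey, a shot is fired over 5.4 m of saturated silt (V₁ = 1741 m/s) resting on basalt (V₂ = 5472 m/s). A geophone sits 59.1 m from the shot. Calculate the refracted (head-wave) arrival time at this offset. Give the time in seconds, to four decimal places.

θ_c = arcsin(V₁/V₂) = arcsin(1741/5472) = 18.55°, cos θ_c = 0.9480.
Intercept time tᵢ = 2h cos θ_c / V₁ = 2·5.4·0.9480/1741 = 0.00588 s.
t = x/V₂ + tᵢ = 59.1/5472 + 0.00588 = 0.01668 s.

0.0167 s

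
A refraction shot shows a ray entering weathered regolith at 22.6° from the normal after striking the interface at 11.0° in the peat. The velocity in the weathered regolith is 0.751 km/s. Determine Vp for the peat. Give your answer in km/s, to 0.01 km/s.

Snell's law: sin 11.0°/V₁ = sin 22.6°/V₂.
V₁ = V₂·sin 11.0°/sin 22.6° = 0.751 × 0.4965 = 0.37 km/s.

0.37 km/s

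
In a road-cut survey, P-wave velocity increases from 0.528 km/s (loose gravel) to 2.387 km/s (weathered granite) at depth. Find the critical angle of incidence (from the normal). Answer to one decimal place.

12.8°

Critical incidence: sin θ_c = V₁/V₂ = 0.528/2.387 = 0.2212.
θ_c = arcsin 0.2212 = 12.78°.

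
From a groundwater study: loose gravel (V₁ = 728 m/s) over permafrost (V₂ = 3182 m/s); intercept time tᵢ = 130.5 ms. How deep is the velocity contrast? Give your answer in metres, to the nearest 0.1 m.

48.8 m

θ_c = arcsin(728/3182) = 13.23°; cos θ_c = 0.9735.
tᵢ = 2h cos θ_c/V₁ ⇒ h = tᵢ·V₁/(2 cos θ_c) = 0.1305·728/(2·0.9735) = 48.80 m.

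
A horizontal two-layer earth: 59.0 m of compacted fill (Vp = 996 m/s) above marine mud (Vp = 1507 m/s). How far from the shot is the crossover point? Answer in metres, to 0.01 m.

θ_c = arcsin(996/1507) = 41.37°, so cos θ_c = 0.7505 and tᵢ = 2h cos θ_c/V₁ = 0.0889 s.
At crossover x/V₁ = x/V₂ + tᵢ ⇒ x = tᵢ/(1/V₁ − 1/V₂) = 0.08891/(1.0040e-03 − 6.6357e-04) = 261.16 m.

261.16 m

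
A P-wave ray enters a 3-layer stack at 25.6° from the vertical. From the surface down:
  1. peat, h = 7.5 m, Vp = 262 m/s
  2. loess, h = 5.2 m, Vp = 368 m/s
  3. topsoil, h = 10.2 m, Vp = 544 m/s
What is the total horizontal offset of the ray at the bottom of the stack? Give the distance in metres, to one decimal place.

28.3 m

p = sin θ₁/V₁ = sin 25.6°/262 = 1.6492e-03 s/m is conserved through the stack.
Layer 1: θ = 25.60°; offset = 7.5·tan 25.60° = 3.593 m.
Layer 2: sin θ = p·368 = 0.6069 → θ = 37.37°; offset = 5.2·tan 37.37° = 3.971 m.
Layer 3: sin θ = p·544 = 0.8972 → θ = 63.79°; offset = 10.2·tan 63.79° = 20.717 m.
Total horizontal offset = 28.281 m.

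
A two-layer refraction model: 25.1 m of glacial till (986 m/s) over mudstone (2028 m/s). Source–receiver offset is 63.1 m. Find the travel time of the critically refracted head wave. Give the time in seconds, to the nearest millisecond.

θ_c = arcsin(V₁/V₂) = arcsin(986/2028) = 29.09°, cos θ_c = 0.8739.
Intercept time tᵢ = 2h cos θ_c / V₁ = 2·25.1·0.8739/986 = 0.04449 s.
t = x/V₂ + tᵢ = 63.1/2028 + 0.04449 = 0.07560 s.

0.076 s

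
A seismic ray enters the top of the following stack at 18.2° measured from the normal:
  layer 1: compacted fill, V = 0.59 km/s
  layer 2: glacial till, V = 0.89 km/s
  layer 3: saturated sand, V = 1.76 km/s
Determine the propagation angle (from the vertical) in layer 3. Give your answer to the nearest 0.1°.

Snell's law across each interface conserves sin θ / V, so sin θ_3 = V_3·sin θ₁/V₁.
sin θ_3 = 1.76 × sin 18.2° / 0.59 = 0.9317.
θ_3 = arcsin 0.9317 = 68.70°.

68.7°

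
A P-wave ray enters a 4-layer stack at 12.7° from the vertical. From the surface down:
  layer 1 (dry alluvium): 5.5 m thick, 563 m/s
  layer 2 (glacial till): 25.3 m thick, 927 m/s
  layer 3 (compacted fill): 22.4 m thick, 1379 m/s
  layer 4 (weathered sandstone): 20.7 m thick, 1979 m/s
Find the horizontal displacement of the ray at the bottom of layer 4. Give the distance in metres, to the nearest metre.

51 m

Ray parameter p = sin 12.7° / 563 m/s = 3.9049e-04 s/m.
Layer 1: θ = 12.70°; offset = 5.5·tan 12.70° = 1.239 m.
Layer 2: sin θ = p·927 = 0.3620 → θ = 21.22°; offset = 25.3·tan 21.22° = 9.824 m.
Layer 3: sin θ = p·1379 = 0.5385 → θ = 32.58°; offset = 22.4·tan 32.58° = 14.315 m.
Layer 4: sin θ = p·1979 = 0.7728 → θ = 50.60°; offset = 20.7·tan 50.60° = 25.204 m.
Σ offsets = 50.583 m.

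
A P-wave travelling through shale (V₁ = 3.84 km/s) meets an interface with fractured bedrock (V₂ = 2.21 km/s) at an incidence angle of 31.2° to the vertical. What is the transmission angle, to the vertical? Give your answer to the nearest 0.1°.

17.3°

Snell's law: sin θ₂ = (V₂/V₁)·sin θ₁ = (2.21/3.84)·sin 31.2° = 0.2981.
θ₂ = sin⁻¹(0.2981) = 17.35° (from vertical).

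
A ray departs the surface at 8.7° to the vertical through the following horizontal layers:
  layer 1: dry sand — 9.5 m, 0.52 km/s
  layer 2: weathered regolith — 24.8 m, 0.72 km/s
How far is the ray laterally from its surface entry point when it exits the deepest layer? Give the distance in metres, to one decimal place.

6.8 m

Apply Snell's law at each interface; in layer i the horizontal offset is hᵢ·tan θᵢ.
Layer 1: θ = 8.70°; offset = 9.5·tan 8.70° = 1.454 m.
Layer 2: sin θ = 0.72·sin 8.7°/0.52 = 0.2094, θ = 12.09°; offset = 24.8·tan 12.09° = 5.312 m.
Summing the layer offsets gives 6.766 m.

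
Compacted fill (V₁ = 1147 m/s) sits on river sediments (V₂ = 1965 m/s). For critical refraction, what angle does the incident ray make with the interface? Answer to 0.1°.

54.3°

Critical incidence: sin θ_c = V₁/V₂ = 1147/1965 = 0.5837.
θ_c = arcsin 0.5837 = 35.71°.
Measured from the interface: 90° − 35.71° = 54.29°.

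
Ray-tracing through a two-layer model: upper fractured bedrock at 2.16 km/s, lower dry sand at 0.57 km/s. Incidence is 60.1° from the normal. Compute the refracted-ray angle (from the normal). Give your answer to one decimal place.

13.2°

Snell's law: sin θ₂ = (V₂/V₁)·sin θ₁ = (0.57/2.16)·sin 60.1° = 0.2288.
θ₂ = sin⁻¹(0.2288) = 13.22° (from vertical).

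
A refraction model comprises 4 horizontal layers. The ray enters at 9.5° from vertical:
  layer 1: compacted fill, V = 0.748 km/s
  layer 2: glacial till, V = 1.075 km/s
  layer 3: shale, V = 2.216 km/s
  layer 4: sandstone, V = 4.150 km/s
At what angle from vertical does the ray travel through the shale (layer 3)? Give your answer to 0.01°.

29.27°

Ray parameter p = sin 9.5° / 0.748 = 2.2065e-01 s/km.
sin θ_3 = p·V_3 = 2.2065e-01 × 2.216 = 0.4890.
θ_3 = arcsin 0.4890 = 29.27°.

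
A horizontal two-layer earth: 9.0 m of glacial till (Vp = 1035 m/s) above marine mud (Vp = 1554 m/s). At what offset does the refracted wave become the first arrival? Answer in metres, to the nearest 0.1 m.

40.2 m

x_cross = 2h·√((V₂+V₁)/(V₂−V₁)).
(V₂+V₁)/(V₂−V₁) = (1554+1035)/(1554−1035) = 4.9884; √ = 2.2335.
x_cross = 2·9.0·2.2335 = 40.20 m.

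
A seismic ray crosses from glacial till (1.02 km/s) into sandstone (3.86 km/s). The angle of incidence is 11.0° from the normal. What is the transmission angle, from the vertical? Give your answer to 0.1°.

46.2°

Snell's law: sin θ₂ = (V₂/V₁)·sin θ₁ = (3.86/1.02)·sin 11.0° = 0.7221.
θ₂ = arcsin 0.7221 = 46.23° from the normal.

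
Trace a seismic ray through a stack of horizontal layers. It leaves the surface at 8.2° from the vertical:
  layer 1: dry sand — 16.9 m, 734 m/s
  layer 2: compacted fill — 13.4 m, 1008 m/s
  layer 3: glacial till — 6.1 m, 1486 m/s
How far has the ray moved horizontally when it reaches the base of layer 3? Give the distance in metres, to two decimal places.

Apply Snell's law at each interface; in layer i the horizontal offset is hᵢ·tan θᵢ.
Layer 1: θ = 8.20°; offset = 16.9·tan 8.20° = 2.4353 m.
Layer 2: sin θ = 1008·sin 8.2°/734 = 0.1959, θ = 11.30°; offset = 13.4·tan 11.30° = 2.6765 m.
Layer 3: sin θ = 1486·sin 8.2°/734 = 0.2888, θ = 16.78°; offset = 6.1·tan 16.78° = 1.8398 m.
Total horizontal offset = 6.9516 m.

6.95 m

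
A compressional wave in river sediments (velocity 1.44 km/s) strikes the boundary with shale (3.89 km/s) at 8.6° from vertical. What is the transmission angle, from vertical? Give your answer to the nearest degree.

sin θ₁/V₁ = sin θ₂/V₂ ⇒ sin θ₂ = 3.89·sin 8.6°/1.44 = 3.89·0.1495/1.44 = 0.4040.
θ₂ = sin⁻¹(0.4040) = 23.83° (from vertical).

24°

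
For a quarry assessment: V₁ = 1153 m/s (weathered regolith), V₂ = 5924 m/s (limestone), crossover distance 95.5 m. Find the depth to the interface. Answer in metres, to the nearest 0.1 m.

39.2 m

h = (x_cross/2)·√((V₂−V₁)/(V₂+V₁)).
(V₂−V₁)/(V₂+V₁) = (5924−1153)/(5924+1153) = 0.6742; √ = 0.8211.
h = (95.5/2)·0.8211 = 39.21 m.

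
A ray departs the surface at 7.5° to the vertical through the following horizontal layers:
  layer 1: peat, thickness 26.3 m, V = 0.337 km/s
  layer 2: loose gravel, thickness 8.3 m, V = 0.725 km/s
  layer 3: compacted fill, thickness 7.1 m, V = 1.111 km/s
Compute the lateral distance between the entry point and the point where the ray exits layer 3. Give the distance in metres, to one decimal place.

Apply Snell's law at each interface; in layer i the horizontal offset is hᵢ·tan θᵢ.
Layer 1: θ = 7.50°; offset = 26.3·tan 7.50° = 3.462 m.
Layer 2: sin θ = 0.725·sin 7.5°/0.337 = 0.2808, θ = 16.31°; offset = 8.3·tan 16.31° = 2.428 m.
Layer 3: sin θ = 1.111·sin 7.5°/0.337 = 0.4303, θ = 25.49°; offset = 7.1·tan 25.49° = 3.385 m.
Σ offsets = 9.275 m.

9.3 m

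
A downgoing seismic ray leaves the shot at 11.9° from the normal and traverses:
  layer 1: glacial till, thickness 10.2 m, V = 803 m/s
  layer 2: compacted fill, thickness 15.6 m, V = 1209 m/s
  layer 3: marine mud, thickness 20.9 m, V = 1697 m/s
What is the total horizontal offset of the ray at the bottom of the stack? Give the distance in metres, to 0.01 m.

Apply Snell's law at each interface; in layer i the horizontal offset is hᵢ·tan θᵢ.
Layer 1: θ = 11.90°; offset = 10.2·tan 11.90° = 2.1495 m.
Layer 2: sin θ = 1209·sin 11.9°/803 = 0.3105, θ = 18.09°; offset = 15.6·tan 18.09° = 5.0950 m.
Layer 3: sin θ = 1697·sin 11.9°/803 = 0.4358, θ = 25.83°; offset = 20.9·tan 25.83° = 10.1191 m.
Total horizontal offset = 17.3635 m.

17.36 m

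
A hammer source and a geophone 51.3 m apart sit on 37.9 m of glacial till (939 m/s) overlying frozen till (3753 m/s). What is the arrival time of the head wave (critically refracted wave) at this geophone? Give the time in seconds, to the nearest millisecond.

0.092 s

θ_c = arcsin(V₁/V₂) = arcsin(939/3753) = 14.49°, cos θ_c = 0.9682.
Intercept time tᵢ = 2h cos θ_c / V₁ = 2·37.9·0.9682/939 = 0.07816 s.
t = x/V₂ + tᵢ = 51.3/3753 + 0.07816 = 0.09183 s.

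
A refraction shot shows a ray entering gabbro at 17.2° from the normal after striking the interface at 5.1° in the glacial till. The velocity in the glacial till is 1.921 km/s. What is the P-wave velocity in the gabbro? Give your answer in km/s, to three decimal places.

sin 5.1° = 0.0889; sin 17.2° = 0.2957.
V₂ = V₁·(sin θ₂/sin θ₁) = 1.921·(0.2957/0.0889) = 6.390 km/s.

6.390 km/s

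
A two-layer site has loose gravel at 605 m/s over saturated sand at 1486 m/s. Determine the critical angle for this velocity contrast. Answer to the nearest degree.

24°

Critical incidence: sin θ_c = V₁/V₂ = 605/1486 = 0.4071.
θ_c = arcsin 0.4071 = 24.02°.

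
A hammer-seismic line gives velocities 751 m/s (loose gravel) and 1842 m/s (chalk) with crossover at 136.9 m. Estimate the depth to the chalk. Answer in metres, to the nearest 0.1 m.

44.4 m

h = (x_cross/2)·√((V₂−V₁)/(V₂+V₁)).
(V₂−V₁)/(V₂+V₁) = (1842−751)/(1842+751) = 0.4207; √ = 0.6487.
h = (136.9/2)·0.6487 = 44.40 m.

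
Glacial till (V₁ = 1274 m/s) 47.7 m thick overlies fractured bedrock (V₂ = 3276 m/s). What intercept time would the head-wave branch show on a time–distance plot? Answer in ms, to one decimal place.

69.0 ms

θ_c = arcsin(V₁/V₂) = arcsin(1274/3276) = 22.89°; cos θ_c = 0.9213.
tᵢ = 2h·cos θ_c / V₁ = 2·47.7·0.9213 / 1274 = 0.06899 s.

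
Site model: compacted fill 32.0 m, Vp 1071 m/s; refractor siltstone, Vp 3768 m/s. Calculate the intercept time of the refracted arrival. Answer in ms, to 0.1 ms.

57.3 ms

tᵢ = 2h·√(V₂²−V₁²)/(V₁V₂).
√(V₂²−V₁²) = √(3768²−1071²) = 3612.6 m/s.
tᵢ = 2·32.0·3612.6/(1071·3768) = 0.05729 s.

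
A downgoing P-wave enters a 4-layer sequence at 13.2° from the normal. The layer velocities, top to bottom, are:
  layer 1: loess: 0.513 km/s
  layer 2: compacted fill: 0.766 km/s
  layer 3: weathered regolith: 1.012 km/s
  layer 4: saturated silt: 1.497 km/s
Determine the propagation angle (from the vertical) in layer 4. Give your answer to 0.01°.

41.79°

Ray parameter p = sin 13.2° / 0.513 = 4.4513e-01 s/km.
sin θ_4 = p·V_4 = 4.4513e-01 × 1.497 = 0.6664.
θ_4 = arcsin 0.6664 = 41.79°.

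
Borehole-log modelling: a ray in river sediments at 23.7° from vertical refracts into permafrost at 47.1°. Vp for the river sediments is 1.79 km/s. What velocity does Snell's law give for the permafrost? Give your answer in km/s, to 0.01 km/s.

3.26 km/s

sin 23.7° = 0.4019; sin 47.1° = 0.7325.
V₂ = V₁·(sin θ₂/sin θ₁) = 1.79·(0.7325/0.4019) = 3.26 km/s.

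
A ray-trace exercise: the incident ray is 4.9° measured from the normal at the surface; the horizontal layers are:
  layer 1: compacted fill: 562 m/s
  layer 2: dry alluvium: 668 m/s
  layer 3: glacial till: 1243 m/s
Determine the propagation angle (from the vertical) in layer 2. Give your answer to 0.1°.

5.8°

Snell's law across each interface conserves sin θ / V, so sin θ_2 = V_2·sin θ₁/V₁.
sin θ_2 = 668 × sin 4.9° / 562 = 0.1015.
θ_2 = arcsin 0.1015 = 5.83°.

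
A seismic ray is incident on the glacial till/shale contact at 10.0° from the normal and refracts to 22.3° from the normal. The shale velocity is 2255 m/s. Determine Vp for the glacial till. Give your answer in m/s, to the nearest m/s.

sin 10.0° = 0.1736; sin 22.3° = 0.3795.
V₁ = V₂·(sin θ₁/sin θ₂) = 2255·(0.1736/0.3795) = 1031.94 m/s.

1032 m/s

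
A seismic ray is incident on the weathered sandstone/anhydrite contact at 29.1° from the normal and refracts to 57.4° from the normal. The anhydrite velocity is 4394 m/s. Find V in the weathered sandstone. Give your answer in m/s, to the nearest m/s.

Snell's law: sin 29.1°/V₁ = sin 57.4°/V₂.
V₁ = V₂·sin 29.1°/sin 57.4° = 4394 × 0.5773 = 2536.59 m/s.

2537 m/s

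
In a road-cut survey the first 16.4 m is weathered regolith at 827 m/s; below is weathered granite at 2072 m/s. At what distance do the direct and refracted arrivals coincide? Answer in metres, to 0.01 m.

50.05 m

x_cross = 2h·√((V₂+V₁)/(V₂−V₁)).
(V₂+V₁)/(V₂−V₁) = (2072+827)/(2072−827) = 2.3285; √ = 1.5259.
x_cross = 2·16.4·1.5259 = 50.05 m.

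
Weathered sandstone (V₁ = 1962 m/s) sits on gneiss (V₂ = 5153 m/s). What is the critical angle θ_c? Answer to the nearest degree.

Critical incidence: sin θ_c = V₁/V₂ = 1962/5153 = 0.3807.
θ_c = arcsin 0.3807 = 22.38°.

22°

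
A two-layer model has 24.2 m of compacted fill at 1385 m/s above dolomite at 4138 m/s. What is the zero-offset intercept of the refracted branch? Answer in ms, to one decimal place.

tᵢ = 2h·√(V₂²−V₁²)/(V₁V₂).
√(V₂²−V₁²) = √(4138²−1385²) = 3899.3 m/s.
tᵢ = 2·24.2·3899.3/(1385·4138) = 0.03293 s.

32.9 ms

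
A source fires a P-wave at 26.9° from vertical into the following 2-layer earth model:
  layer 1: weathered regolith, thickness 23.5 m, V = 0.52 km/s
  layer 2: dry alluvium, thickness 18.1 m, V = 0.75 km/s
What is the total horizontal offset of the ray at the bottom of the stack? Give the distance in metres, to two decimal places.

Ray parameter p = sin 26.9° / 0.52 km/s = 8.7007e-01 s/km.
Layer 1: θ = 26.90°; offset = 23.5·tan 26.90° = 11.9222 m.
Layer 2: sin θ = p·0.75 = 0.6526 → θ = 40.73°; offset = 18.1·tan 40.73° = 15.5872 m.
Total horizontal offset = 27.5095 m.

27.51 m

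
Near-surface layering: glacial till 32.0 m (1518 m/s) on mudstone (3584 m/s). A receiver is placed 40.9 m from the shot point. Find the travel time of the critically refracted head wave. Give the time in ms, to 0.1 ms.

49.6 ms

t = x/V₂ + 2h·√(V₂²−V₁²)/(V₁V₂).
√(V₂²−V₁²) = √(3584²−1518²) = 3246.6 m/s; delay term = 2·32.0·3246.6/(1518·3584) = 0.03819 s.
t = 40.9/3584 + 0.03819 = 0.04960 s.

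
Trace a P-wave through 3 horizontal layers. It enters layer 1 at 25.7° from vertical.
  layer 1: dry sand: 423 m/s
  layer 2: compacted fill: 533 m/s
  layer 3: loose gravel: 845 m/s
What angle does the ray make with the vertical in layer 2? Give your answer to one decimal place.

33.1°

Snell's law across each interface conserves sin θ / V, so sin θ_2 = V_2·sin θ₁/V₁.
sin θ_2 = 533 × sin 25.7° / 423 = 0.5464.
θ_2 = arcsin 0.5464 = 33.12°.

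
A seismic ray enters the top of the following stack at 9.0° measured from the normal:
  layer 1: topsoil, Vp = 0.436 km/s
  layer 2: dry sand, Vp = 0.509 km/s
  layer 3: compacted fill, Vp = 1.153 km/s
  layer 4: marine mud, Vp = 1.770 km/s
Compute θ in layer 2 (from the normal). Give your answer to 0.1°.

Ray parameter p = sin 9.0° / 0.436 = 3.5879e-01 s/km.
sin θ_2 = p·V_2 = 3.5879e-01 × 0.509 = 0.1826.
θ_2 = 10.52° from the vertical.

10.5°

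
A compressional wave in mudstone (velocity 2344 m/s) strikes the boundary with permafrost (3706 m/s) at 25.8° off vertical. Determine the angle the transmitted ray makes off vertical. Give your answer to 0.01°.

43.48°

sin θ₁/V₁ = sin θ₂/V₂ ⇒ sin θ₂ = 3706·sin 25.8°/2344 = 3706·0.4352/2344 = 0.6881.
θ₂ = sin⁻¹(0.6881) = 43.48° (from vertical).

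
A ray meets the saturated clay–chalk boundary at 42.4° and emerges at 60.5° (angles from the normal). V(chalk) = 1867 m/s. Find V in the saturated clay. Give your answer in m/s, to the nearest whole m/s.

sin 42.4° = 0.6743; sin 60.5° = 0.8704.
V₁ = V₂·(sin θ₁/sin θ₂) = 1867·(0.6743/0.8704) = 1446.45 m/s.

1446 m/s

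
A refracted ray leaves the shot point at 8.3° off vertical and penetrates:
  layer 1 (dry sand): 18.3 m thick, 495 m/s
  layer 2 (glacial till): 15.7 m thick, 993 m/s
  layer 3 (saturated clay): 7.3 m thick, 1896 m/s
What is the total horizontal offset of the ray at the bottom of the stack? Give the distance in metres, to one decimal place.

12.3 m

p = sin θ₁/V₁ = sin 8.3°/495 = 2.9163e-04 s/m is conserved through the stack.
Layer 1: θ = 8.30°; offset = 18.3·tan 8.30° = 2.670 m.
Layer 2: sin θ = p·993 = 0.2896 → θ = 16.83°; offset = 15.7·tan 16.83° = 4.750 m.
Layer 3: sin θ = p·1896 = 0.5529 → θ = 33.57°; offset = 7.3·tan 33.57° = 4.844 m.
Total horizontal offset = 12.264 m.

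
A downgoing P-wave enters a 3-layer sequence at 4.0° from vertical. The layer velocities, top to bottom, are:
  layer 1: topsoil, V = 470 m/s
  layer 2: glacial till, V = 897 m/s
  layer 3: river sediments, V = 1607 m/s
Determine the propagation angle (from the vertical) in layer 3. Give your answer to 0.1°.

Snell's law across each interface conserves sin θ / V, so sin θ_3 = V_3·sin θ₁/V₁.
sin θ_3 = 1607 × sin 4.0° / 470 = 0.2385.
θ_3 = 13.80° from the vertical.

13.8°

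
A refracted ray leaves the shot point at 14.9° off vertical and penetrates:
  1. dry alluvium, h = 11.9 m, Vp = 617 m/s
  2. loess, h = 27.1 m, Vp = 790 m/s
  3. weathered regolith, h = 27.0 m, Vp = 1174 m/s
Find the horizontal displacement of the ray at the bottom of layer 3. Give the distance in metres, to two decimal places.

27.76 m

Apply Snell's law at each interface; in layer i the horizontal offset is hᵢ·tan θᵢ.
Layer 1: θ = 14.90°; offset = 11.9·tan 14.90° = 3.1663 m.
Layer 2: sin θ = 790·sin 14.9°/617 = 0.3292, θ = 19.22°; offset = 27.1·tan 19.22° = 9.4489 m.
Layer 3: sin θ = 1174·sin 14.9°/617 = 0.4893, θ = 29.29°; offset = 27.0·tan 29.29° = 15.1467 m.
Σ offsets = 27.7620 m.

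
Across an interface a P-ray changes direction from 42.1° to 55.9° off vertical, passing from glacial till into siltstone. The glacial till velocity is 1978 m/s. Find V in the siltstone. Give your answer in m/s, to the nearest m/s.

Snell's law: sin 42.1°/V₁ = sin 55.9°/V₂.
V₂ = V₁·sin 55.9°/sin 42.1° = 1978 × 1.2351 = 2443.08 m/s.

2443 m/s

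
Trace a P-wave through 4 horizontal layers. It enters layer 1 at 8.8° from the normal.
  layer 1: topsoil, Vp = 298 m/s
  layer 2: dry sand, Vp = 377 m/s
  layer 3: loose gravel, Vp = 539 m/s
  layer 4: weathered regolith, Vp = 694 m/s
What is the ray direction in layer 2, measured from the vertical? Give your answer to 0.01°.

11.16°

Ray parameter p = sin 8.8° / 298 = 5.1338e-04 s/m.
sin θ_2 = p·V_2 = 5.1338e-04 × 377 = 0.1935.
θ_2 = 11.16° from the vertical.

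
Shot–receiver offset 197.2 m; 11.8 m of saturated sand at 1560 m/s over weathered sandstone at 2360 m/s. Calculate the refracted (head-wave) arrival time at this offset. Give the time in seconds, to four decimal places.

t = x/V₂ + 2h·√(V₂²−V₁²)/(V₁V₂).
√(V₂²−V₁²) = √(2360²−1560²) = 1770.9 m/s; delay term = 2·11.8·1770.9/(1560·2360) = 0.01135 s.
t = 197.2/2360 + 0.01135 = 0.09491 s.

0.0949 s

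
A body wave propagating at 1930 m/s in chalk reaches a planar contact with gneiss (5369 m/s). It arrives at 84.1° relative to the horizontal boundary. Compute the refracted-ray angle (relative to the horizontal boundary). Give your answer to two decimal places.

Angle from the normal: 90° − 84.1° = 5.9°.
sin θ₁/V₁ = sin θ₂/V₂ ⇒ sin θ₂ = 5369·sin 5.9°/1930 = 5369·0.1028/1930 = 0.2860.
θ₂ = sin⁻¹(0.2860) = 16.62° (from vertical).
From the interface: 90° − 16.62° = 73.38°.

73.38°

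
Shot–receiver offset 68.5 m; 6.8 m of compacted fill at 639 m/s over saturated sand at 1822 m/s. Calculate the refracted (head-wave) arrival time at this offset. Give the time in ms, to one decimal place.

57.5 ms

t = x/V₂ + 2h·√(V₂²−V₁²)/(V₁V₂).
√(V₂²−V₁²) = √(1822²−639²) = 1706.3 m/s; delay term = 2·6.8·1706.3/(639·1822) = 0.01993 s.
t = 68.5/1822 + 0.01993 = 0.05753 s.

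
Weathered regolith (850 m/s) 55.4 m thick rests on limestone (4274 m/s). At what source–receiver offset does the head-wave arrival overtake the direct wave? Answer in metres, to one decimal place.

135.5 m

x_cross = 2h·√((V₂+V₁)/(V₂−V₁)).
(V₂+V₁)/(V₂−V₁) = (4274+850)/(4274−850) = 1.4965; √ = 1.2233.
x_cross = 2·55.4·1.2233 = 135.54 m.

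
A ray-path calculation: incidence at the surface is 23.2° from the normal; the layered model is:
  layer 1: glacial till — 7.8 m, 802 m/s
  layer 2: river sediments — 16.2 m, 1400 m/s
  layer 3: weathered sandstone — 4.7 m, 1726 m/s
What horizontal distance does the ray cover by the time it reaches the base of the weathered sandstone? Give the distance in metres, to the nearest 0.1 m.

26.2 m

Ray parameter p = sin 23.2° / 802 m/s = 4.9120e-04 s/m.
Layer 1: θ = 23.20°; offset = 7.8·tan 23.20° = 3.343 m.
Layer 2: sin θ = p·1400 = 0.6877 → θ = 43.45°; offset = 16.2·tan 43.45° = 15.345 m.
Layer 3: sin θ = p·1726 = 0.8478 → θ = 57.97°; offset = 4.7·tan 57.97° = 7.514 m.
Σ offsets = 26.202 m.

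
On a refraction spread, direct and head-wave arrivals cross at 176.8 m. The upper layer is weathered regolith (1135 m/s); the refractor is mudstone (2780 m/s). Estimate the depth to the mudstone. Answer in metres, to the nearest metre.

57 m

x_cross = 2h·√((V₂+V₁)/(V₂−V₁)) → h = x_cross / (2·√((V₂+V₁)/(V₂−V₁))).
√((V₂+V₁)/(V₂−V₁)) = √((2780+1135)/(2780−1135)) = 1.5427.
h = 176.8 / (2·1.5427) = 57.30 m.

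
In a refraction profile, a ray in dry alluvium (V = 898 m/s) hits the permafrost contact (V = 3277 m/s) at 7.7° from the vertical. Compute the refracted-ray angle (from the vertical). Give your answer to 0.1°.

Snell's law: sin θ₂ = (V₂/V₁)·sin θ₁ = (3277/898)·sin 7.7° = 0.4889.
θ₂ = sin⁻¹(0.4889) = 29.27° (from vertical).

29.3°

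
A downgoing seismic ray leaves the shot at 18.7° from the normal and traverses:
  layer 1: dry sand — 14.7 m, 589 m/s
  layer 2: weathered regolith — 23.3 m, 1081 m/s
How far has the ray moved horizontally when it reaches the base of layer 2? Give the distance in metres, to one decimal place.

p = sin θ₁/V₁ = sin 18.7°/589 = 5.4433e-04 s/m is conserved through the stack.
Layer 1: θ = 18.70°; offset = 14.7·tan 18.70° = 4.976 m.
Layer 2: sin θ = p·1081 = 0.5884 → θ = 36.05°; offset = 23.3·tan 36.05° = 16.957 m.
Σ offsets = 21.932 m.

21.9 m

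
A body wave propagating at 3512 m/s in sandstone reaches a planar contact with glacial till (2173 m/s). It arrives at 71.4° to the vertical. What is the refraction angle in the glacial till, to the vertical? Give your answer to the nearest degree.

36°

sin θ₁/V₁ = sin θ₂/V₂ ⇒ sin θ₂ = 2173·sin 71.4°/3512 = 2173·0.9478/3512 = 0.5864.
θ₂ = sin⁻¹(0.5864) = 35.90° (from vertical).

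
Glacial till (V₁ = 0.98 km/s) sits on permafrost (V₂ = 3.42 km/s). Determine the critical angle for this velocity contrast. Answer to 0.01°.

At critical incidence the refracted ray runs along the interface (θ₂ = 90°), so sin θ_c = V₁/V₂.
θ_c = arcsin(0.98/3.42) = arcsin 0.2865 = 16.65°.

16.65°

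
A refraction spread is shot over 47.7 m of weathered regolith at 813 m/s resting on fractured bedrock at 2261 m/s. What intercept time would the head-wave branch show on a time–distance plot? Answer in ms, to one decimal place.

tᵢ = 2h·√(V₂²−V₁²)/(V₁V₂).
√(V₂²−V₁²) = √(2261²−813²) = 2109.8 m/s.
tᵢ = 2·47.7·2109.8/(813·2261) = 0.10949 s.

109.5 ms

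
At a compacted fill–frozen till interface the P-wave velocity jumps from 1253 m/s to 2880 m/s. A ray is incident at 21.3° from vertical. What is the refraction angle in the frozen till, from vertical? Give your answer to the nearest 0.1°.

Snell's law: sin θ₂ = (V₂/V₁)·sin θ₁ = (2880/1253)·sin 21.3° = 0.8349.
θ₂ = sin⁻¹(0.8349) = 56.61° (from vertical).

56.6°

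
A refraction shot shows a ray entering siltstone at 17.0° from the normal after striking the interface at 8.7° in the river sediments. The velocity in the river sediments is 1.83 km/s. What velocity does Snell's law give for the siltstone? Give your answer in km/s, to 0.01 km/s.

Snell's law: sin 8.7°/V₁ = sin 17.0°/V₂.
V₂ = V₁·sin 17.0°/sin 8.7° = 1.83 × 1.9329 = 3.54 km/s.

3.54 km/s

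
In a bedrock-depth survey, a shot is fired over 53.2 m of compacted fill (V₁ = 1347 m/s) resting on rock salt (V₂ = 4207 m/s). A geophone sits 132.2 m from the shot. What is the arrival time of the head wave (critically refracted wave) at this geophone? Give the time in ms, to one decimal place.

t = x/V₂ + 2h·√(V₂²−V₁²)/(V₁V₂).
√(V₂²−V₁²) = √(4207²−1347²) = 3985.5 m/s; delay term = 2·53.2·3985.5/(1347·4207) = 0.07483 s.
t = 132.2/4207 + 0.07483 = 0.10626 s.

106.3 ms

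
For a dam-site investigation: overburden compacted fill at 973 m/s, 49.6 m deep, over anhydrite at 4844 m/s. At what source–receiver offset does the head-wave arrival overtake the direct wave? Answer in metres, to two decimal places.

x_cross = 2h·√((V₂+V₁)/(V₂−V₁)).
(V₂+V₁)/(V₂−V₁) = (4844+973)/(4844−973) = 1.5027; √ = 1.2259.
x_cross = 2·49.6·1.2259 = 121.60 m.

121.60 m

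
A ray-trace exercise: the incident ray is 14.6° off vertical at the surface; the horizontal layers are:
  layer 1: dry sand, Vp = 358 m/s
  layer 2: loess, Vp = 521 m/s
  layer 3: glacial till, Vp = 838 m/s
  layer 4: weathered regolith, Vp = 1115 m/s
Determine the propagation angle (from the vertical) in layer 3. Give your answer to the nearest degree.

Ray parameter p = sin 14.6° / 358 = 7.0410e-04 s/m.
sin θ_3 = p·V_3 = 7.0410e-04 × 838 = 0.5900.
θ_3 = arcsin 0.5900 = 36.16°.

36°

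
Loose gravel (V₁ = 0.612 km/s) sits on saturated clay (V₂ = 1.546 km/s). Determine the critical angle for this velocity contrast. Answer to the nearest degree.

23°

Critical incidence: sin θ_c = V₁/V₂ = 0.612/1.546 = 0.3959.
θ_c = arcsin 0.3959 = 23.32°.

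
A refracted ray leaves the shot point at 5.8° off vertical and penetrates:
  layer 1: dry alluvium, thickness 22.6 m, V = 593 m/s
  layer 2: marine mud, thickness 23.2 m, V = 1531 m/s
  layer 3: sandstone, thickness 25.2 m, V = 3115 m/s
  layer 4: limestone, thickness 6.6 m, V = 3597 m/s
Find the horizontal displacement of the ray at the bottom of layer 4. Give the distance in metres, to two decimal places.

29.47 m

Apply Snell's law at each interface; in layer i the horizontal offset is hᵢ·tan θᵢ.
Layer 1: θ = 5.80°; offset = 22.6·tan 5.80° = 2.2956 m.
Layer 2: sin θ = 1531·sin 5.8°/593 = 0.2609, θ = 15.12°; offset = 23.2·tan 15.12° = 6.2702 m.
Layer 3: sin θ = 3115·sin 5.8°/593 = 0.5308, θ = 32.06°; offset = 25.2·tan 32.06° = 15.7849 m.
Layer 4: sin θ = 3597·sin 5.8°/593 = 0.6130, θ = 37.81°; offset = 6.6·tan 37.81° = 5.1205 m.
Summing the layer offsets gives 29.4713 m.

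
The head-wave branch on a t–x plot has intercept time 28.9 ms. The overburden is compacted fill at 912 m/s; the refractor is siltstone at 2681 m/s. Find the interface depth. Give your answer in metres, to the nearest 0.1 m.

h = tᵢ·V₁·V₂ / (2·√(V₂²−V₁²)).
√(V₂²−V₁²) = √(2681² − 912²) = 2521.1 m/s.
h = 0.0289 s × 912 × 2681 / (2 × 2521.1) = 14.01 m.

14.0 m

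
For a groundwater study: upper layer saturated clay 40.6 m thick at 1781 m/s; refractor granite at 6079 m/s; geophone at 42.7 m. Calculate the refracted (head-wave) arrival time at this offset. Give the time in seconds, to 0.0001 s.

0.0506 s

t = x/V₂ + 2h·√(V₂²−V₁²)/(V₁V₂).
√(V₂²−V₁²) = √(6079²−1781²) = 5812.3 m/s; delay term = 2·40.6·5812.3/(1781·6079) = 0.04359 s.
t = 42.7/6079 + 0.04359 = 0.05062 s.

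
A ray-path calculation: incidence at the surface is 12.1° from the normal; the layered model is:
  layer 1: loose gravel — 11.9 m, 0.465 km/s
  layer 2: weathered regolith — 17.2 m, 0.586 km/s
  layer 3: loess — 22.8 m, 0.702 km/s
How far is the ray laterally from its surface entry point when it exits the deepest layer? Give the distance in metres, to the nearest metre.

15 m

Apply Snell's law at each interface; in layer i the horizontal offset is hᵢ·tan θᵢ.
Layer 1: θ = 12.10°; offset = 11.9·tan 12.10° = 2.551 m.
Layer 2: sin θ = 0.586·sin 12.1°/0.465 = 0.2642, θ = 15.32°; offset = 17.2·tan 15.32° = 4.711 m.
Layer 3: sin θ = 0.702·sin 12.1°/0.465 = 0.3165, θ = 18.45°; offset = 22.8·tan 18.45° = 7.606 m.
Σ offsets = 14.868 m.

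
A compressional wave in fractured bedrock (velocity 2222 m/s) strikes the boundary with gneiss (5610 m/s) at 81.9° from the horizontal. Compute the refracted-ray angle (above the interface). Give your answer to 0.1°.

69.2°

Convert to the normal: θ₁ = 90° − 81.9° = 8.1°.
sin θ₁/V₁ = sin θ₂/V₂ ⇒ sin θ₂ = 5610·sin 8.1°/2222 = 5610·0.1409/2222 = 0.3557.
θ₂ = arcsin 0.3557 = 20.84° from the normal.
From the interface: 90° − 20.84° = 69.16°.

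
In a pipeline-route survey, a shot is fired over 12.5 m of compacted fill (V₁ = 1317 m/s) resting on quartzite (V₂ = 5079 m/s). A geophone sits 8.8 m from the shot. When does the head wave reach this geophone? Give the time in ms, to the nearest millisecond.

t = x/V₂ + 2h·√(V₂²−V₁²)/(V₁V₂).
√(V₂²−V₁²) = √(5079²−1317²) = 4905.3 m/s; delay term = 2·12.5·4905.3/(1317·5079) = 0.01833 s.
t = 8.8/5079 + 0.01833 = 0.02007 s.

20 ms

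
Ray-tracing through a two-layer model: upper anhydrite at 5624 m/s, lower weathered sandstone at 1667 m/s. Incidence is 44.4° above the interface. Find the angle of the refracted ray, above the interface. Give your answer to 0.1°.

77.8°

Convert to the normal: θ₁ = 90° − 44.4° = 45.6°.
Snell's law: sin θ₂ = (V₂/V₁)·sin θ₁ = (1667/5624)·sin 45.6° = 0.2118.
θ₂ = arcsin 0.2118 = 12.23° from the normal.
From the interface: 90° − 12.23° = 77.77°.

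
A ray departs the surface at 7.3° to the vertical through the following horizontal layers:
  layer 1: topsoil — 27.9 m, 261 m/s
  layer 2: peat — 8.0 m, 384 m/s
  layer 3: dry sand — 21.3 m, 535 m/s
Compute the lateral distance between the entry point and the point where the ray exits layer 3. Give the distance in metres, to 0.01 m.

10.84 m

Ray parameter p = sin 7.3° / 261 m/s = 4.8684e-04 s/m.
Layer 1: θ = 7.30°; offset = 27.9·tan 7.30° = 3.5741 m.
Layer 2: sin θ = p·384 = 0.1869 → θ = 10.77°; offset = 8.0·tan 10.77° = 1.5224 m.
Layer 3: sin θ = p·535 = 0.2605 → θ = 15.10°; offset = 21.3·tan 15.10° = 5.7461 m.
Summing the layer offsets gives 10.8426 m.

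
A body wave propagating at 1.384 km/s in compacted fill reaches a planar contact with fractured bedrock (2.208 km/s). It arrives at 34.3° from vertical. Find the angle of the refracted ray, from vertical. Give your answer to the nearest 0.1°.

sin θ₁/V₁ = sin θ₂/V₂ ⇒ sin θ₂ = 2.208·sin 34.3°/1.384 = 2.208·0.5635/1.384 = 0.8990.
θ₂ = sin⁻¹(0.8990) = 64.03° (from vertical).

64.0°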